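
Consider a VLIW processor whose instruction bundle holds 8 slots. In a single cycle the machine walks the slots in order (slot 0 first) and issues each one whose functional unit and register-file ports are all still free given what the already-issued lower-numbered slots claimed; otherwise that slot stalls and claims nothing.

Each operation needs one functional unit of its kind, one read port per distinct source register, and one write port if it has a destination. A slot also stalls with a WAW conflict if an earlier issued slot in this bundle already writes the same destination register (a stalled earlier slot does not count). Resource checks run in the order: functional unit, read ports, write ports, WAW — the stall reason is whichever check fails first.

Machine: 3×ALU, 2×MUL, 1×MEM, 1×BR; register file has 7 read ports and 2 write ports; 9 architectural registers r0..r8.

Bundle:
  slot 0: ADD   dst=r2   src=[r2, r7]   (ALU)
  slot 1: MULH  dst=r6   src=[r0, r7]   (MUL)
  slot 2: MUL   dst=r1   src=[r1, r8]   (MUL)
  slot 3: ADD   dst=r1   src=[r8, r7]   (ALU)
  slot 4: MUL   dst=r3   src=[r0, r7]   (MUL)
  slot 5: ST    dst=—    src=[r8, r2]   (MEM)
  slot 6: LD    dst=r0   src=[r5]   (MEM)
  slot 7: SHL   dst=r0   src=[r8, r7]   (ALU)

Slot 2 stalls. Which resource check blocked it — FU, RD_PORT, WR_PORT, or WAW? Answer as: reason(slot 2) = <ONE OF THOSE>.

reason(slot 2) = WR_PORT

(0) want 1×ALU +2rd +1wr — yes → AL2|MU2|ME1|BR1|rd5|wr1
(1) want 1×MUL +2rd +1wr — yes → AL2|MU1|ME1|BR1|rd3|wr0
(2) want 1×MUL +2rd +1wr — WR_PORT → AL2|MU1|ME1|BR1|rd3|wr0
(3) want 1×ALU +2rd +1wr — WR_PORT → AL2|MU1|ME1|BR1|rd3|wr0
(4) want 1×MUL +2rd +1wr — WR_PORT → AL2|MU1|ME1|BR1|rd3|wr0
(5) want 1×MEM +2rd +0wr — yes → AL2|MU1|ME0|BR1|rd1|wr0
(6) want 1×MEM +1rd +1wr — FU → AL2|MU1|ME0|BR1|rd1|wr0
(7) want 1×ALU +2rd +1wr — RD_PORT → AL2|MU1|ME0|BR1|rd1|wr0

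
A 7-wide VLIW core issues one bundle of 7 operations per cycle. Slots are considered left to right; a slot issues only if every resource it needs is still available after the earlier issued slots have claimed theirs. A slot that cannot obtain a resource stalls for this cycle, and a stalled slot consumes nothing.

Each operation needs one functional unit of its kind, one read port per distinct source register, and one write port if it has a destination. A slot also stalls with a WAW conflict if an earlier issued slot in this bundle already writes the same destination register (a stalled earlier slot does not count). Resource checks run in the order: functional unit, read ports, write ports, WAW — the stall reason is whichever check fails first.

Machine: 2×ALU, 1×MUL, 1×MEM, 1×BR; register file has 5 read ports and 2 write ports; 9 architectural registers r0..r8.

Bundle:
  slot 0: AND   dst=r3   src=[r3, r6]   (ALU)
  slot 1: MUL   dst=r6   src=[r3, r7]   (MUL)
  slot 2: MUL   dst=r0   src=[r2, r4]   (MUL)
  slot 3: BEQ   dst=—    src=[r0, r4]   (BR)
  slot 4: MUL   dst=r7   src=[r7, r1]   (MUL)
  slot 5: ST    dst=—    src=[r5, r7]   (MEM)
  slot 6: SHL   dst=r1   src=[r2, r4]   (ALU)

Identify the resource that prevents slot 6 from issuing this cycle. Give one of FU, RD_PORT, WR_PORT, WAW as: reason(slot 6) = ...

reason(slot 6) = RD_PORT

slot 0 (ALU): ISSUE — free A1,Mu1,Ld1,B1 rp3 wp1
slot 1 (MUL): ISSUE — free A1,Mu0,Ld1,B1 rp1 wp0
slot 2 (MUL): stall FU — free A1,Mu0,Ld1,B1 rp1 wp0
slot 3 (BR): stall RD_PORT — free A1,Mu0,Ld1,B1 rp1 wp0
slot 4 (MUL): stall FU — free A1,Mu0,Ld1,B1 rp1 wp0
slot 5 (MEM): stall RD_PORT — free A1,Mu0,Ld1,B1 rp1 wp0
slot 6 (ALU): stall RD_PORT — free A1,Mu0,Ld1,B1 rp1 wp0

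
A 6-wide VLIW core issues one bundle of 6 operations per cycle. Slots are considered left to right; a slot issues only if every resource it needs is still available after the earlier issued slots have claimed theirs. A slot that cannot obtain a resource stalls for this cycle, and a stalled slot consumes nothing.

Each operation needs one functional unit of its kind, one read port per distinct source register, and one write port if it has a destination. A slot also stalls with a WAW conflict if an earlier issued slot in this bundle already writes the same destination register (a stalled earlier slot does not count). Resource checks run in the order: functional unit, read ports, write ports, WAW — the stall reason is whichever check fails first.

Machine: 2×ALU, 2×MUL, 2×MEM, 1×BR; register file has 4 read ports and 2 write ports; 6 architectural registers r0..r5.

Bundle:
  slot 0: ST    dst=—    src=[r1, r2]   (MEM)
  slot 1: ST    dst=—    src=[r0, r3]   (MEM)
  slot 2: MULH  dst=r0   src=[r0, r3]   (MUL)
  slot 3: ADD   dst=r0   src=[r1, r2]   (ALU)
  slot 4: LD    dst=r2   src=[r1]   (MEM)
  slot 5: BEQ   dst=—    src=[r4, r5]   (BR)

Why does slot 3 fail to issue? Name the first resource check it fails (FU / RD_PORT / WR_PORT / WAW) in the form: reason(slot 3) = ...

reason(slot 3) = RD_PORT

[0] MEM needs rd=2 wr=0: ok; after: ALU=2 MUL=2 MEM=1 BR=1, R=2, W=2
[1] MEM needs rd=2 wr=0: ok; after: ALU=2 MUL=2 MEM=0 BR=1, R=0, W=2
[2] MUL needs rd=2 wr=1: RD_PORT; after: ALU=2 MUL=2 MEM=0 BR=1, R=0, W=2
[3] ALU needs rd=2 wr=1: RD_PORT; after: ALU=2 MUL=2 MEM=0 BR=1, R=0, W=2
[4] MEM needs rd=1 wr=1: FU; after: ALU=2 MUL=2 MEM=0 BR=1, R=0, W=2
[5] BR needs rd=2 wr=0: RD_PORT; after: ALU=2 MUL=2 MEM=0 BR=1, R=0, W=2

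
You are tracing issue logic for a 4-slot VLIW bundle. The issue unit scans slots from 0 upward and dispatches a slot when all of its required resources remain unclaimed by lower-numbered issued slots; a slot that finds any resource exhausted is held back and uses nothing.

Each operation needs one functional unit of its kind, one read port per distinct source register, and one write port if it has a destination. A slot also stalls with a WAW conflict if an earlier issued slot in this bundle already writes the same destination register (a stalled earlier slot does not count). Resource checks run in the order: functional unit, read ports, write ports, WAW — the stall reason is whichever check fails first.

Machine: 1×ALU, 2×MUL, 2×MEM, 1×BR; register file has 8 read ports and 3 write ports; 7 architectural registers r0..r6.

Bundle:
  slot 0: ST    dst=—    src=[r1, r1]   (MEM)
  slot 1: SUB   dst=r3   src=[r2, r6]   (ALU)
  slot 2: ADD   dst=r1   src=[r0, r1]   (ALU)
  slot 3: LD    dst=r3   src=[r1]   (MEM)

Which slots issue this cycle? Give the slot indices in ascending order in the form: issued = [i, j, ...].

issued = [0, 1]

(0) want 1×MEM +1rd +0wr — yes → AL1|MU2|ME1|BR1|rd7|wr3
(1) want 1×ALU +2rd +1wr — yes → AL0|MU2|ME1|BR1|rd5|wr2
(2) want 1×ALU +2rd +1wr — FU → AL0|MU2|ME1|BR1|rd5|wr2
(3) want 1×MEM +1rd +1wr — WAW → AL0|MU2|ME1|BR1|rd5|wr2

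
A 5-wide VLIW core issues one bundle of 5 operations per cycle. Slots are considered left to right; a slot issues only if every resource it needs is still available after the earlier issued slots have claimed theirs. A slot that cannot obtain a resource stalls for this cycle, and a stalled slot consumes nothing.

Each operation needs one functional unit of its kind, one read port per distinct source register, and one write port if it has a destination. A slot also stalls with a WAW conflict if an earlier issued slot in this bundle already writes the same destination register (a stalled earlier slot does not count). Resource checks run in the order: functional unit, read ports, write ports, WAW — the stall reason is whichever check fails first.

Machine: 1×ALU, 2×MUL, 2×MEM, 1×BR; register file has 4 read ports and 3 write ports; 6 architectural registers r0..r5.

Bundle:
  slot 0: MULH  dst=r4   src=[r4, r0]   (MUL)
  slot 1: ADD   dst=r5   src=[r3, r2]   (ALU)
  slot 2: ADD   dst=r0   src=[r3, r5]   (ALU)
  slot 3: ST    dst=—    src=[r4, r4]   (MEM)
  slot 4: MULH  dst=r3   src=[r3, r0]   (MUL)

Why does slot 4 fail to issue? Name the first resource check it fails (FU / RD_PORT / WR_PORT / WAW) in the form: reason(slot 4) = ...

  0. MUL→r4 ⇒ go  {1A/1Mu/2Ld/1B | 2r 2w}
  1. ALU→r5 ⇒ go  {0A/1Mu/2Ld/1B | 0r 1w}
  2. ALU→r0 ⇒ no(FU)  {0A/1Mu/2Ld/1B | 0r 1w}
  3. MEM ⇒ no(RD_PORT)  {0A/1Mu/2Ld/1B | 0r 1w}
  4. MUL→r3 ⇒ no(RD_PORT)  {0A/1Mu/2Ld/1B | 0r 1w}

reason(slot 4) = RD_PORT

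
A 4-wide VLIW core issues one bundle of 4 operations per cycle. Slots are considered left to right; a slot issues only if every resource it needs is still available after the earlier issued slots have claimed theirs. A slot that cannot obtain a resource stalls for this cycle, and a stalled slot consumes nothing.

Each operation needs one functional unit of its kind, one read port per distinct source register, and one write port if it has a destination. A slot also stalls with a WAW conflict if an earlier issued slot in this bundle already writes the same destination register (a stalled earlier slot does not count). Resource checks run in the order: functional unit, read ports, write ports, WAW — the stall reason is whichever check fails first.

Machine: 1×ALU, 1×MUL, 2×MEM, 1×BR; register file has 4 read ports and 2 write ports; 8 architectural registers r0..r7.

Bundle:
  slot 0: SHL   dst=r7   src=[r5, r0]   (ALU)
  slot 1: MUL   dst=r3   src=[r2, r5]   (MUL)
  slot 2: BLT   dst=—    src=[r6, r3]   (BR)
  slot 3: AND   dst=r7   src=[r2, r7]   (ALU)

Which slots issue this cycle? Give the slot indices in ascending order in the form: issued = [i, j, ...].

#0 ALU src=r5,r0 dispatched  <A:0 Mu:1 Ld:2 B:1 rd:2 wr:1>
#1 MUL src=r2,r5 dispatched  <A:0 Mu:0 Ld:2 B:1 rd:0 wr:0>
#2 BR src=r6,r3 held:RD_PORT  <A:0 Mu:0 Ld:2 B:1 rd:0 wr:0>
#3 ALU src=r2,r7 held:FU  <A:0 Mu:0 Ld:2 B:1 rd:0 wr:0>

issued = [0, 1]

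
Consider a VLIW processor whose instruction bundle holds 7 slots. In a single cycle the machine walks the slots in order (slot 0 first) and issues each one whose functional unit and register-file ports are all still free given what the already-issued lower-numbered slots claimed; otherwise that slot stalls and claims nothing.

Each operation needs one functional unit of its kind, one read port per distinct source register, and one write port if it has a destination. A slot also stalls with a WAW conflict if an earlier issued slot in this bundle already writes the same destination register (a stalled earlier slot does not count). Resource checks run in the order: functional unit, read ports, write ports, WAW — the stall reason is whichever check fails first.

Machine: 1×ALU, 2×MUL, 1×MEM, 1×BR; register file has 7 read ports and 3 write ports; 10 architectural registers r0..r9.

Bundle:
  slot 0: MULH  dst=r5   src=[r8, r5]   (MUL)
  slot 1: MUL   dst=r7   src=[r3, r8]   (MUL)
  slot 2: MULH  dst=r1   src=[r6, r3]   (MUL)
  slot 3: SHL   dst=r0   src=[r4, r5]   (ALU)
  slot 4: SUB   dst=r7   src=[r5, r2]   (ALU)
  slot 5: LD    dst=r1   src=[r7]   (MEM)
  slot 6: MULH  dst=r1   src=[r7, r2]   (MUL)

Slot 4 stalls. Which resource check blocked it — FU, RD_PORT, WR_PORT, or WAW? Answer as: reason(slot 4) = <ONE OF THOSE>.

  0. MUL→r5 ⇒ go  {1A/1Mu/1Ld/1B | 5r 2w}
  1. MUL→r7 ⇒ go  {1A/0Mu/1Ld/1B | 3r 1w}
  2. MUL→r1 ⇒ no(FU)  {1A/0Mu/1Ld/1B | 3r 1w}
  3. ALU→r0 ⇒ go  {0A/0Mu/1Ld/1B | 1r 0w}
  4. ALU→r7 ⇒ no(FU)  {0A/0Mu/1Ld/1B | 1r 0w}
  5. MEM→r1 ⇒ no(WR_PORT)  {0A/0Mu/1Ld/1B | 1r 0w}
  6. MUL→r1 ⇒ no(FU)  {0A/0Mu/1Ld/1B | 1r 0w}

reason(slot 4) = FU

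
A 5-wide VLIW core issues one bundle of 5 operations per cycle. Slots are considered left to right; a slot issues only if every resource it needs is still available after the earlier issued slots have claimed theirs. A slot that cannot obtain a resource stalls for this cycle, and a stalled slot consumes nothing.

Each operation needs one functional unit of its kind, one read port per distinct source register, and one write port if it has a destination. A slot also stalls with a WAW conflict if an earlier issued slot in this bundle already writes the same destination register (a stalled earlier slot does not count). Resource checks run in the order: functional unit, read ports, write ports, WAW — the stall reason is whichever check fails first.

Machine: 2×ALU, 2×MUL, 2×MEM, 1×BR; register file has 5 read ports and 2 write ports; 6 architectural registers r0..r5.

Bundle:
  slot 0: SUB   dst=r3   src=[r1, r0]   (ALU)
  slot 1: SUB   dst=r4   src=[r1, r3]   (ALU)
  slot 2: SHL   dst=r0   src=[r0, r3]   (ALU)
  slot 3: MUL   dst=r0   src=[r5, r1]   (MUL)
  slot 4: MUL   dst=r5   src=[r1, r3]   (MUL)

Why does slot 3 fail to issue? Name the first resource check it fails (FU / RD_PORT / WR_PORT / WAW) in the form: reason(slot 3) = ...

reason(slot 3) = RD_PORT

  0. ALU→r3 ⇒ go  {1A/2Mu/2Ld/1B | 3r 1w}
  1. ALU→r4 ⇒ go  {0A/2Mu/2Ld/1B | 1r 0w}
  2. ALU→r0 ⇒ no(FU)  {0A/2Mu/2Ld/1B | 1r 0w}
  3. MUL→r0 ⇒ no(RD_PORT)  {0A/2Mu/2Ld/1B | 1r 0w}
  4. MUL→r5 ⇒ no(RD_PORT)  {0A/2Mu/2Ld/1B | 1r 0w}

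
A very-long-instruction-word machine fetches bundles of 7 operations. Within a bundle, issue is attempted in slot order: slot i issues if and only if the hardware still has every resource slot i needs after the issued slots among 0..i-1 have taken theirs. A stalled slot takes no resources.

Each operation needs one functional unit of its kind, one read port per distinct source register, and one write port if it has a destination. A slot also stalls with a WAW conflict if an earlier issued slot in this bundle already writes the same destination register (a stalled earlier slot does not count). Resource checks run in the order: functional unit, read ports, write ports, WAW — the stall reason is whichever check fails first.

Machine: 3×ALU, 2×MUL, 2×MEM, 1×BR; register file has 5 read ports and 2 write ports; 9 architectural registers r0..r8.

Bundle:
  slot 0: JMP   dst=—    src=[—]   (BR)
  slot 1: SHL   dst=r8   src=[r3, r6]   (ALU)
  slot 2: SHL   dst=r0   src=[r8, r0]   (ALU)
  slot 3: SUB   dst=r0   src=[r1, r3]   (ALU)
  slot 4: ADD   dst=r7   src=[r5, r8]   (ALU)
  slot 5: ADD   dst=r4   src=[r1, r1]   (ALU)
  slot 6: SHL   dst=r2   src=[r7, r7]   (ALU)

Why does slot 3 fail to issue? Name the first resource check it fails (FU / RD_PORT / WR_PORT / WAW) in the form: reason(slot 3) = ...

(0) want 1×BR +0rd +0wr — yes → AL3|MU2|ME2|BR0|rd5|wr2
(1) want 1×ALU +2rd +1wr — yes → AL2|MU2|ME2|BR0|rd3|wr1
(2) want 1×ALU +2rd +1wr — yes → AL1|MU2|ME2|BR0|rd1|wr0
(3) want 1×ALU +2rd +1wr — RD_PORT → AL1|MU2|ME2|BR0|rd1|wr0
(4) want 1×ALU +2rd +1wr — RD_PORT → AL1|MU2|ME2|BR0|rd1|wr0
(5) want 1×ALU +1rd +1wr — WR_PORT → AL1|MU2|ME2|BR0|rd1|wr0
(6) want 1×ALU +1rd +1wr — WR_PORT → AL1|MU2|ME2|BR0|rd1|wr0

reason(slot 3) = RD_PORT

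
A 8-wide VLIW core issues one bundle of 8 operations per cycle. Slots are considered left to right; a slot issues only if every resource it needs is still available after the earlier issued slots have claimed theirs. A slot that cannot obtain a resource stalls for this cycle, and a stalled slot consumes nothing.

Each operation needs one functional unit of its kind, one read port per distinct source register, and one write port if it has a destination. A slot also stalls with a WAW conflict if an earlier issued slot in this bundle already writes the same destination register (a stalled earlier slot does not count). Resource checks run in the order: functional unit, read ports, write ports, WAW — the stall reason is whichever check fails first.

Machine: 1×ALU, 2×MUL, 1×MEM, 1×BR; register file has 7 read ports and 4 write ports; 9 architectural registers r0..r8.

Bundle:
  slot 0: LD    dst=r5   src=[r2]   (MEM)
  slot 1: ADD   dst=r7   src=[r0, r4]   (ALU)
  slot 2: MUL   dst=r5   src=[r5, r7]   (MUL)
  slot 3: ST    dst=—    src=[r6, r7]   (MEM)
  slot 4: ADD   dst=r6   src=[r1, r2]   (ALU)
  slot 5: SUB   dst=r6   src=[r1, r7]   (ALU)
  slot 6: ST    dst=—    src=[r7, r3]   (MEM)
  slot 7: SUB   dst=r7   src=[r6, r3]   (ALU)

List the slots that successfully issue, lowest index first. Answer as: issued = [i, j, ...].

#0 MEM src=r2 dispatched  <A:1 Mu:2 Ld:0 B:1 rd:6 wr:3>
#1 ALU src=r0,r4 dispatched  <A:0 Mu:2 Ld:0 B:1 rd:4 wr:2>
#2 MUL src=r5,r7 held:WAW  <A:0 Mu:2 Ld:0 B:1 rd:4 wr:2>
#3 MEM src=r6,r7 held:FU  <A:0 Mu:2 Ld:0 B:1 rd:4 wr:2>
#4 ALU src=r1,r2 held:FU  <A:0 Mu:2 Ld:0 B:1 rd:4 wr:2>
#5 ALU src=r1,r7 held:FU  <A:0 Mu:2 Ld:0 B:1 rd:4 wr:2>
#6 MEM src=r7,r3 held:FU  <A:0 Mu:2 Ld:0 B:1 rd:4 wr:2>
#7 ALU src=r6,r3 held:FU  <A:0 Mu:2 Ld:0 B:1 rd:4 wr:2>

issued = [0, 1]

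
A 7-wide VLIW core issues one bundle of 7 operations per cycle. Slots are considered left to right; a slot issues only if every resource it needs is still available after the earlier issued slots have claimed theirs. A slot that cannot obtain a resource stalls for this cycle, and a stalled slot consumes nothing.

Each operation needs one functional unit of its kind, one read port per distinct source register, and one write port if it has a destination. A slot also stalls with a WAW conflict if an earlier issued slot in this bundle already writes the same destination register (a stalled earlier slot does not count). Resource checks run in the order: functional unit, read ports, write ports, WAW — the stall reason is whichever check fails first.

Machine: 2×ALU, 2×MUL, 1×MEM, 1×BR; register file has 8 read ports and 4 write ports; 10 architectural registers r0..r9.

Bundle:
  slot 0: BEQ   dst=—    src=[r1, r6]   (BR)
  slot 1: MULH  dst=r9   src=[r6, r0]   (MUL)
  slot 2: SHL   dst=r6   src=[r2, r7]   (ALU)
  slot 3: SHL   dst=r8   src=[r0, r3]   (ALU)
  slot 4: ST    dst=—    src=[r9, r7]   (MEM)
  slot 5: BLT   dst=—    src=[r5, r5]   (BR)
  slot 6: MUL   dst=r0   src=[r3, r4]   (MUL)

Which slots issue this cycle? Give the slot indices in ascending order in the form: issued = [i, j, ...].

#0 BR src=r1,r6 dispatched  <A:2 Mu:2 Ld:1 B:0 rd:6 wr:4>
#1 MUL src=r6,r0 dispatched  <A:2 Mu:1 Ld:1 B:0 rd:4 wr:3>
#2 ALU src=r2,r7 dispatched  <A:1 Mu:1 Ld:1 B:0 rd:2 wr:2>
#3 ALU src=r0,r3 dispatched  <A:0 Mu:1 Ld:1 B:0 rd:0 wr:1>
#4 MEM src=r9,r7 held:RD_PORT  <A:0 Mu:1 Ld:1 B:0 rd:0 wr:1>
#5 BR src=r5,r5 held:FU  <A:0 Mu:1 Ld:1 B:0 rd:0 wr:1>
#6 MUL src=r3,r4 held:RD_PORT  <A:0 Mu:1 Ld:1 B:0 rd:0 wr:1>

issued = [0, 1, 2, 3]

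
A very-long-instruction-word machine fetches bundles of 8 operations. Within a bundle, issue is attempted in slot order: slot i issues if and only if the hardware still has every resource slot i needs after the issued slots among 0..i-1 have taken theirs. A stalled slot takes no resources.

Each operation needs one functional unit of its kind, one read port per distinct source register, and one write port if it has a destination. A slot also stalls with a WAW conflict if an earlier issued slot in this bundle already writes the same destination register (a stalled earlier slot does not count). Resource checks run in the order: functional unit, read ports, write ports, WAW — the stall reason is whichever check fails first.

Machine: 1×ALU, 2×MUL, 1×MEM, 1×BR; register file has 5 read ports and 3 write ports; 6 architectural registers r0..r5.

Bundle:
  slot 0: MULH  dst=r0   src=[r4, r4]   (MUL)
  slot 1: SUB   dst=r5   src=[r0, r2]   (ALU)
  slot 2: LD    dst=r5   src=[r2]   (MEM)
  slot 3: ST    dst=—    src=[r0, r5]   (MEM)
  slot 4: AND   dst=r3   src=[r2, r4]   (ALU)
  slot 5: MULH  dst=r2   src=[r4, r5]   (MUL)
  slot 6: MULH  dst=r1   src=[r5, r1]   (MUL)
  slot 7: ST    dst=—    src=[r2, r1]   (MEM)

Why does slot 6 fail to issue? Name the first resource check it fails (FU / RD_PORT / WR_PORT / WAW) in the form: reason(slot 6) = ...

(0) want 1×MUL +1rd +1wr — yes → AL1|MU1|ME1|BR1|rd4|wr2
(1) want 1×ALU +2rd +1wr — yes → AL0|MU1|ME1|BR1|rd2|wr1
(2) want 1×MEM +1rd +1wr — WAW → AL0|MU1|ME1|BR1|rd2|wr1
(3) want 1×MEM +2rd +0wr — yes → AL0|MU1|ME0|BR1|rd0|wr1
(4) want 1×ALU +2rd +1wr — FU → AL0|MU1|ME0|BR1|rd0|wr1
(5) want 1×MUL +2rd +1wr — RD_PORT → AL0|MU1|ME0|BR1|rd0|wr1
(6) want 1×MUL +2rd +1wr — RD_PORT → AL0|MU1|ME0|BR1|rd0|wr1
(7) want 1×MEM +2rd +0wr — FU → AL0|MU1|ME0|BR1|rd0|wr1

reason(slot 6) = RD_PORT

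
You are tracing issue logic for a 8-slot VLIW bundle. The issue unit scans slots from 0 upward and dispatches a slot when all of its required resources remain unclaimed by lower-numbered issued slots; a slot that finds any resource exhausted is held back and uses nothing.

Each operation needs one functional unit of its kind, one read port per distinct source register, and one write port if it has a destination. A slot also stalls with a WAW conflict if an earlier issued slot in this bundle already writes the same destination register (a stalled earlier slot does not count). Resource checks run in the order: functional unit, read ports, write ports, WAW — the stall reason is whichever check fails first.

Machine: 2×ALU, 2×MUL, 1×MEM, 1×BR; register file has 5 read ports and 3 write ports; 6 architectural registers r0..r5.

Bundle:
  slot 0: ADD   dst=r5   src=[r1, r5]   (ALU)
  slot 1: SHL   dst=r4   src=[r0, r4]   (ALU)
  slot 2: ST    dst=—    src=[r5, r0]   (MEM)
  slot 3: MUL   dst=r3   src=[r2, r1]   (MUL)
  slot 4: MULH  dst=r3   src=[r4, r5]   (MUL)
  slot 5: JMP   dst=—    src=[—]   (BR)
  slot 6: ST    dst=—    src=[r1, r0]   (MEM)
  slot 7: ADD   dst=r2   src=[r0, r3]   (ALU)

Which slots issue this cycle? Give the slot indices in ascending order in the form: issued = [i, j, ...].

issued = [0, 1, 5]

#0 ALU src=r1,r5 dispatched  <A:1 Mu:2 Ld:1 B:1 rd:3 wr:2>
#1 ALU src=r0,r4 dispatched  <A:0 Mu:2 Ld:1 B:1 rd:1 wr:1>
#2 MEM src=r5,r0 held:RD_PORT  <A:0 Mu:2 Ld:1 B:1 rd:1 wr:1>
#3 MUL src=r2,r1 held:RD_PORT  <A:0 Mu:2 Ld:1 B:1 rd:1 wr:1>
#4 MUL src=r4,r5 held:RD_PORT  <A:0 Mu:2 Ld:1 B:1 rd:1 wr:1>
#5 BR src=- dispatched  <A:0 Mu:2 Ld:1 B:0 rd:1 wr:1>
#6 MEM src=r1,r0 held:RD_PORT  <A:0 Mu:2 Ld:1 B:0 rd:1 wr:1>
#7 ALU src=r0,r3 held:FU  <A:0 Mu:2 Ld:1 B:0 rd:1 wr:1>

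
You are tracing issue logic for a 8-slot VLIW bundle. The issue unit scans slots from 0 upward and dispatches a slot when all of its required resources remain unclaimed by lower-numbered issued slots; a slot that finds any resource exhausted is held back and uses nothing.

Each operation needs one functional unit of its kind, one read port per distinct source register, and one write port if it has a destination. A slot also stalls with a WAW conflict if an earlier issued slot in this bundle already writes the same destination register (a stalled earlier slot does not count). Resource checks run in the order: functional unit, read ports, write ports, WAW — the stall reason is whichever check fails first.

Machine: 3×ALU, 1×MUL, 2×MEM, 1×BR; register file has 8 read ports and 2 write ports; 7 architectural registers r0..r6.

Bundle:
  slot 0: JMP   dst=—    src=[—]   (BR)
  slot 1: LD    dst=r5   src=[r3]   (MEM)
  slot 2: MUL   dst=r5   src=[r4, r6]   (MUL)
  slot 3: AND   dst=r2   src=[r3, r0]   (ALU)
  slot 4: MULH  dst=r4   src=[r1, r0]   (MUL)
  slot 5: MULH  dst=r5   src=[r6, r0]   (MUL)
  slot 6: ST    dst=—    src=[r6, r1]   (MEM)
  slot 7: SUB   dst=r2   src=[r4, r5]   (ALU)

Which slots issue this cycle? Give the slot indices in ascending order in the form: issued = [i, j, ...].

issued = [0, 1, 3, 6]

slot 0 (BR): ISSUE — free A3,Mu1,Ld2,B0 rp8 wp2
slot 1 (MEM): ISSUE — free A3,Mu1,Ld1,B0 rp7 wp1
slot 2 (MUL): stall WAW — free A3,Mu1,Ld1,B0 rp7 wp1
slot 3 (ALU): ISSUE — free A2,Mu1,Ld1,B0 rp5 wp0
slot 4 (MUL): stall WR_PORT — free A2,Mu1,Ld1,B0 rp5 wp0
slot 5 (MUL): stall WR_PORT — free A2,Mu1,Ld1,B0 rp5 wp0
slot 6 (MEM): ISSUE — free A2,Mu1,Ld0,B0 rp3 wp0
slot 7 (ALU): stall WR_PORT — free A2,Mu1,Ld0,B0 rp3 wp0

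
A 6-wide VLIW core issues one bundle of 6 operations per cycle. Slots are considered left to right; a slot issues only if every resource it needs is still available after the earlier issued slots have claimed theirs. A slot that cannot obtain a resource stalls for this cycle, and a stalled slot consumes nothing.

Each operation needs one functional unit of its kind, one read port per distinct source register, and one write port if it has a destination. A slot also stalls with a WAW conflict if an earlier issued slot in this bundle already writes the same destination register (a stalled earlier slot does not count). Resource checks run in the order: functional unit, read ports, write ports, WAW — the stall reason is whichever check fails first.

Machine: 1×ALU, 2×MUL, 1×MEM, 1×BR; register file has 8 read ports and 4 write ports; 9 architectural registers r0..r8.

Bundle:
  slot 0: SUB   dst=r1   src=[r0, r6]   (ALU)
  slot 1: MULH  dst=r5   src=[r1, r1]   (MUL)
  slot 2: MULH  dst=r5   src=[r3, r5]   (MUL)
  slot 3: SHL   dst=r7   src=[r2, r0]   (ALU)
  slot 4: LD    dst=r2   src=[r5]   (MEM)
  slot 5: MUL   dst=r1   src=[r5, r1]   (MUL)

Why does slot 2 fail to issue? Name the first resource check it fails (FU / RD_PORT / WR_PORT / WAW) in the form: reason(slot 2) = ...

[0] ALU needs rd=2 wr=1: ok; after: ALU=0 MUL=2 MEM=1 BR=1, R=6, W=3
[1] MUL needs rd=1 wr=1: ok; after: ALU=0 MUL=1 MEM=1 BR=1, R=5, W=2
[2] MUL needs rd=2 wr=1: WAW; after: ALU=0 MUL=1 MEM=1 BR=1, R=5, W=2
[3] ALU needs rd=2 wr=1: FU; after: ALU=0 MUL=1 MEM=1 BR=1, R=5, W=2
[4] MEM needs rd=1 wr=1: ok; after: ALU=0 MUL=1 MEM=0 BR=1, R=4, W=1
[5] MUL needs rd=2 wr=1: WAW; after: ALU=0 MUL=1 MEM=0 BR=1, R=4, W=1

reason(slot 2) = WAW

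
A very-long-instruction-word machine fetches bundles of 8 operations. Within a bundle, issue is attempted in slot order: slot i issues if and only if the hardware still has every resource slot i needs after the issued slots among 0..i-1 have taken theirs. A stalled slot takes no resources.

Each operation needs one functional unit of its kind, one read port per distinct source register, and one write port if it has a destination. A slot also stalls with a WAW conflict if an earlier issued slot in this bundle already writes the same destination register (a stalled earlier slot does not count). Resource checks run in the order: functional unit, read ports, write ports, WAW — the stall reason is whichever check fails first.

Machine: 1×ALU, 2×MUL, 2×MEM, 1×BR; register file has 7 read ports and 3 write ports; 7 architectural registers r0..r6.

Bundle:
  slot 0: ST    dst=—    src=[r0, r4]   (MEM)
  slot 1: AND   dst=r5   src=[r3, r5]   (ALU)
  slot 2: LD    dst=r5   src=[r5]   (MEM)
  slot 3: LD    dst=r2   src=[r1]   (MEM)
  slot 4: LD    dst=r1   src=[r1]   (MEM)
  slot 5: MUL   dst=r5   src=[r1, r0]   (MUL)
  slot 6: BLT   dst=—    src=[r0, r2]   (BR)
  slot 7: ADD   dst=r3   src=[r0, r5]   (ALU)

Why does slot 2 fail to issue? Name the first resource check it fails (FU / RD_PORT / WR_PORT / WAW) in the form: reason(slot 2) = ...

slot 0 (MEM): ISSUE — free A1,Mu2,Ld1,B1 rp5 wp3
slot 1 (ALU): ISSUE — free A0,Mu2,Ld1,B1 rp3 wp2
slot 2 (MEM): stall WAW — free A0,Mu2,Ld1,B1 rp3 wp2
slot 3 (MEM): ISSUE — free A0,Mu2,Ld0,B1 rp2 wp1
slot 4 (MEM): stall FU — free A0,Mu2,Ld0,B1 rp2 wp1
slot 5 (MUL): stall WAW — free A0,Mu2,Ld0,B1 rp2 wp1
slot 6 (BR): ISSUE — free A0,Mu2,Ld0,B0 rp0 wp1
slot 7 (ALU): stall FU — free A0,Mu2,Ld0,B0 rp0 wp1

reason(slot 2) = WAW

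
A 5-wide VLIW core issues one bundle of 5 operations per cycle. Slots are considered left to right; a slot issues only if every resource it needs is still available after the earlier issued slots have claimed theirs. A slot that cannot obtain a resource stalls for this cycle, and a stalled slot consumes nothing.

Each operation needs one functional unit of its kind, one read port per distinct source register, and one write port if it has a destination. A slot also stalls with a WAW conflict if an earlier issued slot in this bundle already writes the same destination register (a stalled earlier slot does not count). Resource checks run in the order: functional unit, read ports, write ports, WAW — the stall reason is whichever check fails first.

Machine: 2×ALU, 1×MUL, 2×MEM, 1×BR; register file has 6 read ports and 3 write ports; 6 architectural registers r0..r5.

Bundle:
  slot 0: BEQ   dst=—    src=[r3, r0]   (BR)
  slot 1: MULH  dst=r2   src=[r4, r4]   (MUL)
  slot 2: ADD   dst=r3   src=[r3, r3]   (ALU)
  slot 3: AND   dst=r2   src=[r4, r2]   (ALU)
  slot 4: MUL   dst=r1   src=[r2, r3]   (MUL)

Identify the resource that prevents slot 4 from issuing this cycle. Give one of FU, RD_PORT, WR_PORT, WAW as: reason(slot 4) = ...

slot 0 (BR): ISSUE — free A2,Mu1,Ld2,B0 rp4 wp3
slot 1 (MUL): ISSUE — free A2,Mu0,Ld2,B0 rp3 wp2
slot 2 (ALU): ISSUE — free A1,Mu0,Ld2,B0 rp2 wp1
slot 3 (ALU): stall WAW — free A1,Mu0,Ld2,B0 rp2 wp1
slot 4 (MUL): stall FU — free A1,Mu0,Ld2,B0 rp2 wp1

reason(slot 4) = FU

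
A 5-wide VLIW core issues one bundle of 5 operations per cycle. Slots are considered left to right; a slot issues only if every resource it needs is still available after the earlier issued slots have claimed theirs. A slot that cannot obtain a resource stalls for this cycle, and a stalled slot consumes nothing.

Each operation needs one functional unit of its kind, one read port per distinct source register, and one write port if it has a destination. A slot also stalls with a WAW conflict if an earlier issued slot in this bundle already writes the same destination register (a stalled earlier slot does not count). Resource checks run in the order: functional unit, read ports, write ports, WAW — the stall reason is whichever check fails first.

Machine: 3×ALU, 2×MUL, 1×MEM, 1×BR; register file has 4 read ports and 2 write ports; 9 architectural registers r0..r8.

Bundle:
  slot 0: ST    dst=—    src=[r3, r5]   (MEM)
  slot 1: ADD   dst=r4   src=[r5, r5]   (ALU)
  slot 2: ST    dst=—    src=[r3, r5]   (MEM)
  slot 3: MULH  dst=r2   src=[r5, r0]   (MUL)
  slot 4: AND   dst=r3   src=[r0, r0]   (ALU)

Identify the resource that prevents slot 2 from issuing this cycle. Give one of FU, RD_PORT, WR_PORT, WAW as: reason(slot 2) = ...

reason(slot 2) = FU

#0 MEM src=r3,r5 dispatched  <A:3 Mu:2 Ld:0 B:1 rd:2 wr:2>
#1 ALU src=r5,r5 dispatched  <A:2 Mu:2 Ld:0 B:1 rd:1 wr:1>
#2 MEM src=r3,r5 held:FU  <A:2 Mu:2 Ld:0 B:1 rd:1 wr:1>
#3 MUL src=r5,r0 held:RD_PORT  <A:2 Mu:2 Ld:0 B:1 rd:1 wr:1>
#4 ALU src=r0,r0 dispatched  <A:1 Mu:2 Ld:0 B:1 rd:0 wr:0>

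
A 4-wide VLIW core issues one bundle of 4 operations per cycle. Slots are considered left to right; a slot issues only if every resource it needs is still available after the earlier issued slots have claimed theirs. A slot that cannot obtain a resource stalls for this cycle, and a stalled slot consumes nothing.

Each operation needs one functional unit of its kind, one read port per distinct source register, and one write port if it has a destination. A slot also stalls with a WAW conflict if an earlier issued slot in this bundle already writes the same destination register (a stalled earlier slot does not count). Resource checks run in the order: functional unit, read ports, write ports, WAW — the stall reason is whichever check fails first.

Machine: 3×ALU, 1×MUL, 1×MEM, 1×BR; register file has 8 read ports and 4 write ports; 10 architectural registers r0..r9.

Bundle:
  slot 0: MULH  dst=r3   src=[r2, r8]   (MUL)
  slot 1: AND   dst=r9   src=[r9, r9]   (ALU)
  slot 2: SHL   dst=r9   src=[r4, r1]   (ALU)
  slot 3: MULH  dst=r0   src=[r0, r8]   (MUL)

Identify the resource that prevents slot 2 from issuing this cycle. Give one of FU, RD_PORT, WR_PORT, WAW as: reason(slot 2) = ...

#0 MUL src=r2,r8 dispatched  <A:3 Mu:0 Ld:1 B:1 rd:6 wr:3>
#1 ALU src=r9,r9 dispatched  <A:2 Mu:0 Ld:1 B:1 rd:5 wr:2>
#2 ALU src=r4,r1 held:WAW  <A:2 Mu:0 Ld:1 B:1 rd:5 wr:2>
#3 MUL src=r0,r8 held:FU  <A:2 Mu:0 Ld:1 B:1 rd:5 wr:2>

reason(slot 2) = WAW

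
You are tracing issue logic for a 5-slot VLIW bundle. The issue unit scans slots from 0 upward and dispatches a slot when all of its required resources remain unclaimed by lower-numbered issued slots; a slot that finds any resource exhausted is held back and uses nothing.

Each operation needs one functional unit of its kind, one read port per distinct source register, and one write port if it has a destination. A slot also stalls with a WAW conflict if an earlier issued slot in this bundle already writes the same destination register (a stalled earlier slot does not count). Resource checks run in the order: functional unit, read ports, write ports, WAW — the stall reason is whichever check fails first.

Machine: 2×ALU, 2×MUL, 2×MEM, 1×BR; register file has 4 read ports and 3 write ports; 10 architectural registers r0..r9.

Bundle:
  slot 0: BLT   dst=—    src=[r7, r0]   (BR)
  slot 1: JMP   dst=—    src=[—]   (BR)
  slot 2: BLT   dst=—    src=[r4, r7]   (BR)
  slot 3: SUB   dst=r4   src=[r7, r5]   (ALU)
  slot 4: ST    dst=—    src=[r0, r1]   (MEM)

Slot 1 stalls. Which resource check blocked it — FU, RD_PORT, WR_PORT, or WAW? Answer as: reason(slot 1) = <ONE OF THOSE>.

reason(slot 1) = FU

#0 BR src=r7,r0 dispatched  <A:2 Mu:2 Ld:2 B:0 rd:2 wr:3>
#1 BR src=- held:FU  <A:2 Mu:2 Ld:2 B:0 rd:2 wr:3>
#2 BR src=r4,r7 held:FU  <A:2 Mu:2 Ld:2 B:0 rd:2 wr:3>
#3 ALU src=r7,r5 dispatched  <A:1 Mu:2 Ld:2 B:0 rd:0 wr:2>
#4 MEM src=r0,r1 held:RD_PORT  <A:1 Mu:2 Ld:2 B:0 rd:0 wr:2>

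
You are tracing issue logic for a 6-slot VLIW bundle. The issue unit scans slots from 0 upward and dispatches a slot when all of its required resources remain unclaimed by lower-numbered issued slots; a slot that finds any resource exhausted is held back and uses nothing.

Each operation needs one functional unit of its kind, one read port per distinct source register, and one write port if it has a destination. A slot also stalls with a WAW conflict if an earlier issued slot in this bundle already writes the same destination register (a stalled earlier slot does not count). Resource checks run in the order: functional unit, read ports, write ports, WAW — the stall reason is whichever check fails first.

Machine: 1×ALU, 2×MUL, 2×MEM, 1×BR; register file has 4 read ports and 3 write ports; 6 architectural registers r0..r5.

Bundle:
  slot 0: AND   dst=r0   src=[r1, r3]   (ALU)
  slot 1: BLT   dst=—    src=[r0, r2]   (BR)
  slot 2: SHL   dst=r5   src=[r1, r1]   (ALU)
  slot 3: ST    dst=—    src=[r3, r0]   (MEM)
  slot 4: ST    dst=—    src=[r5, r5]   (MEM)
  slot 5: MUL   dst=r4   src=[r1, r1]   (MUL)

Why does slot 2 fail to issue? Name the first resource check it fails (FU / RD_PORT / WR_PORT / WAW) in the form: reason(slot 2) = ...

#0 ALU src=r1,r3 dispatched  <A:0 Mu:2 Ld:2 B:1 rd:2 wr:2>
#1 BR src=r0,r2 dispatched  <A:0 Mu:2 Ld:2 B:0 rd:0 wr:2>
#2 ALU src=r1,r1 held:FU  <A:0 Mu:2 Ld:2 B:0 rd:0 wr:2>
#3 MEM src=r3,r0 held:RD_PORT  <A:0 Mu:2 Ld:2 B:0 rd:0 wr:2>
#4 MEM src=r5,r5 held:RD_PORT  <A:0 Mu:2 Ld:2 B:0 rd:0 wr:2>
#5 MUL src=r1,r1 held:RD_PORT  <A:0 Mu:2 Ld:2 B:0 rd:0 wr:2>

reason(slot 2) = FU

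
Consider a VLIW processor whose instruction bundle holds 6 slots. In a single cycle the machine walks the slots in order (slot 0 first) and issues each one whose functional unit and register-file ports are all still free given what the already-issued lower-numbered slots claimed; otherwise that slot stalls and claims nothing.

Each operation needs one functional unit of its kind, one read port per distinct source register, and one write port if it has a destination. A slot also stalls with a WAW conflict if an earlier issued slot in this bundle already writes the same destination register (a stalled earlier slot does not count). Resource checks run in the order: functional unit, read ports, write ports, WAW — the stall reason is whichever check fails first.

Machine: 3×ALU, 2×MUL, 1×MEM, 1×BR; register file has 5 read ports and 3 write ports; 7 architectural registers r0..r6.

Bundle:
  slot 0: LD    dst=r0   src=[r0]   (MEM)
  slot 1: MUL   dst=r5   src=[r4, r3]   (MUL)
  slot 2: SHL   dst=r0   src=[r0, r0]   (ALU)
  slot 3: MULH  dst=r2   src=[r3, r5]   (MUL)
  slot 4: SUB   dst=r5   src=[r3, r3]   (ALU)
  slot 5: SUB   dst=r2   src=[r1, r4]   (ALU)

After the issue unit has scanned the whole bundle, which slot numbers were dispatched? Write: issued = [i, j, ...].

issued = [0, 1, 3]

slot 0 (MEM): ISSUE — free A3,Mu2,Ld0,B1 rp4 wp2
slot 1 (MUL): ISSUE — free A3,Mu1,Ld0,B1 rp2 wp1
slot 2 (ALU): stall WAW — free A3,Mu1,Ld0,B1 rp2 wp1
slot 3 (MUL): ISSUE — free A3,Mu0,Ld0,B1 rp0 wp0
slot 4 (ALU): stall RD_PORT — free A3,Mu0,Ld0,B1 rp0 wp0
slot 5 (ALU): stall RD_PORT — free A3,Mu0,Ld0,B1 rp0 wp0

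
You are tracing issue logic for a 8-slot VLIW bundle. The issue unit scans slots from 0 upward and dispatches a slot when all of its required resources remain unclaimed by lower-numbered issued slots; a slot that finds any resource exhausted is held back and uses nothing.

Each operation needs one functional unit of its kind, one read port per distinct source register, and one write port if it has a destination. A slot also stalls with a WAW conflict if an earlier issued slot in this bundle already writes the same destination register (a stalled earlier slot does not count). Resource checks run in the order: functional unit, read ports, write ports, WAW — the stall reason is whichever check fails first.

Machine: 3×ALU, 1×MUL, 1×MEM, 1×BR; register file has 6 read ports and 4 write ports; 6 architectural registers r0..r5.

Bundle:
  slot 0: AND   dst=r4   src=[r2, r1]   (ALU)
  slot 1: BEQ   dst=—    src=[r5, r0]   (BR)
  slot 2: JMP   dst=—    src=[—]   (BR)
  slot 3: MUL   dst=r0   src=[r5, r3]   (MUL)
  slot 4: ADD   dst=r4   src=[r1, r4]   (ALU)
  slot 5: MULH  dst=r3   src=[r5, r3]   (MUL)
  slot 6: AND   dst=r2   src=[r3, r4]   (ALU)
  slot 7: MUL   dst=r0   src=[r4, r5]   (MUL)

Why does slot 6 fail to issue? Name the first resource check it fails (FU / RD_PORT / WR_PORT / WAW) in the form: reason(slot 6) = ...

reason(slot 6) = RD_PORT

slot 0 (ALU): ISSUE — free A2,Mu1,Ld1,B1 rp4 wp3
slot 1 (BR): ISSUE — free A2,Mu1,Ld1,B0 rp2 wp3
slot 2 (BR): stall FU — free A2,Mu1,Ld1,B0 rp2 wp3
slot 3 (MUL): ISSUE — free A2,Mu0,Ld1,B0 rp0 wp2
slot 4 (ALU): stall RD_PORT — free A2,Mu0,Ld1,B0 rp0 wp2
slot 5 (MUL): stall FU — free A2,Mu0,Ld1,B0 rp0 wp2
slot 6 (ALU): stall RD_PORT — free A2,Mu0,Ld1,B0 rp0 wp2
slot 7 (MUL): stall FU — free A2,Mu0,Ld1,B0 rp0 wp2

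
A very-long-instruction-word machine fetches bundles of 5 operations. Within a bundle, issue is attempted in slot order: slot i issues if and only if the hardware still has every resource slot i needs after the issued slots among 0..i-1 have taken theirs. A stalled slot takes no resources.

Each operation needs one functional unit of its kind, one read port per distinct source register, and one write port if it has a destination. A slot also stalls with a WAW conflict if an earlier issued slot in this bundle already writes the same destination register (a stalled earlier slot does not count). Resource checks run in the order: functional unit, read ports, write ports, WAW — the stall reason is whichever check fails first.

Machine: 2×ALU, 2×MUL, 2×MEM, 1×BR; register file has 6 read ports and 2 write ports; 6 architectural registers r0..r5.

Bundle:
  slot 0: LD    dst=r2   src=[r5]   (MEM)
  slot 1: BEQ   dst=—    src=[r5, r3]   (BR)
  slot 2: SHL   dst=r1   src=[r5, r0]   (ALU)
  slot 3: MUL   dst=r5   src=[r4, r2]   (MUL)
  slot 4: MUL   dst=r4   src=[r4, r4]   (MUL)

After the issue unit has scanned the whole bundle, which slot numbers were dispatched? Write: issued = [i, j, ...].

issued = [0, 1, 2]

slot 0 (MEM): ISSUE — free A2,Mu2,Ld1,B1 rp5 wp1
slot 1 (BR): ISSUE — free A2,Mu2,Ld1,B0 rp3 wp1
slot 2 (ALU): ISSUE — free A1,Mu2,Ld1,B0 rp1 wp0
slot 3 (MUL): stall RD_PORT — free A1,Mu2,Ld1,B0 rp1 wp0
slot 4 (MUL): stall WR_PORT — free A1,Mu2,Ld1,B0 rp1 wp0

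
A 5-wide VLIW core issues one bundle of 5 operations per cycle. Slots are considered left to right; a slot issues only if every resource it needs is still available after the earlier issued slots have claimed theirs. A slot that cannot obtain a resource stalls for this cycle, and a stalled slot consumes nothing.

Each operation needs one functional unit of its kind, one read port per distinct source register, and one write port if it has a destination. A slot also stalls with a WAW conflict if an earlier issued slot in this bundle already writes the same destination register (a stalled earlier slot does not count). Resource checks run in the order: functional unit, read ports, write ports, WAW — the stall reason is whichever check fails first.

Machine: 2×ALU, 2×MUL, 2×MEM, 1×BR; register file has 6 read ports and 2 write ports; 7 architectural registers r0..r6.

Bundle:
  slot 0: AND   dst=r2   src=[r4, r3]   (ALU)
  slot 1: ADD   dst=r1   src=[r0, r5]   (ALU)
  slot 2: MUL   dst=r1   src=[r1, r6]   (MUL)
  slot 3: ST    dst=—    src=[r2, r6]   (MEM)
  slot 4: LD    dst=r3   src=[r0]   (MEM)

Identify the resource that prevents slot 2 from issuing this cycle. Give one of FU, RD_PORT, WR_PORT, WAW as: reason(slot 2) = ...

  0. ALU→r2 ⇒ go  {1A/2Mu/2Ld/1B | 4r 1w}
  1. ALU→r1 ⇒ go  {0A/2Mu/2Ld/1B | 2r 0w}
  2. MUL→r1 ⇒ no(WR_PORT)  {0A/2Mu/2Ld/1B | 2r 0w}
  3. MEM ⇒ go  {0A/2Mu/1Ld/1B | 0r 0w}
  4. MEM→r3 ⇒ no(RD_PORT)  {0A/2Mu/1Ld/1B | 0r 0w}

reason(slot 2) = WR_PORT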